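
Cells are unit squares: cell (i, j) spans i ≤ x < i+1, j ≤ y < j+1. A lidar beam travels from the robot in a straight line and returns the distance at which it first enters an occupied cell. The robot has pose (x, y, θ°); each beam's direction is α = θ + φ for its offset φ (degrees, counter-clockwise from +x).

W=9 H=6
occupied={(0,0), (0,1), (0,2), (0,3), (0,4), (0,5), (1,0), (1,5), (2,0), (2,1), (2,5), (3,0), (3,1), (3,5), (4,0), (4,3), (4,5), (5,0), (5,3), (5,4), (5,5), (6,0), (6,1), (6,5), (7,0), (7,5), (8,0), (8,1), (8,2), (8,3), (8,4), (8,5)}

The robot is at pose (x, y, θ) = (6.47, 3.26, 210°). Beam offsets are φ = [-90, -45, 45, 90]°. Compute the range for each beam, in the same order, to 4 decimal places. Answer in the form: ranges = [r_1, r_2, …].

beam 1: φ=-90°, α=120°
  dir = (cos 120°, sin 120°) = (-0.5000, 0.8660); from cell (6,3)
  next x-line at t=0.9400, next y-line at t=0.8545; Δt_x=2.0000, Δt_y=1.1547
    y: enter (6,4) at t=0.8545
    x: enter (5,4) at t=0.9400 ← occupied
  → r_1 = 0.9400
beam 2: φ=-45°, α=165°
  dir = (cos 165°, sin 165°) = (-0.9659, 0.2588); from cell (6,3)
  next x-line at t=0.4866, next y-line at t=2.8591; Δt_x=1.0353, Δt_y=3.8637
    x: enter (5,3) at t=0.4866 ← occupied
  → r_2 = 0.4866
beam 3: φ=45°, α=255°
  dir = (cos 255°, sin 255°) = (-0.2588, -0.9659); from cell (6,3)
  next x-line at t=1.8159, next y-line at t=0.2692; Δt_x=3.8637, Δt_y=1.0353
    y: enter (6,2) at t=0.2692
    y: enter (6,1) at t=1.3044 ← occupied
  → r_3 = 1.3044
beam 4: φ=90°, α=300°
  dir = (cos 300°, sin 300°) = (0.5000, -0.8660); from cell (6,3)
  next x-line at t=1.0600, next y-line at t=0.3002; Δt_x=2.0000, Δt_y=1.1547
    y: enter (6,2) at t=0.3002
    x: enter (7,2) at t=1.0600
    y: enter (7,1) at t=1.4549
    y: enter (7,0) at t=2.6096 ← occupied
  → r_4 = 2.6096

ranges = [0.9400, 0.4866, 1.3044, 2.6096]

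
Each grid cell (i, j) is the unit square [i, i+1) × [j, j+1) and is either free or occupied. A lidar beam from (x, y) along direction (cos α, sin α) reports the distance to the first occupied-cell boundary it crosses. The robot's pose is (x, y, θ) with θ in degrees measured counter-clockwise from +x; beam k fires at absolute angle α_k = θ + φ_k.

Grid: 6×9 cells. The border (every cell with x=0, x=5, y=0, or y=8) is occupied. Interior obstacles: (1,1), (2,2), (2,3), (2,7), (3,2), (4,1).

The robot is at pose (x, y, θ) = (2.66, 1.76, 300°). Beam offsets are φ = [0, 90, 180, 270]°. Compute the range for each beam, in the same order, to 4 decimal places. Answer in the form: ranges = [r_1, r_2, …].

ranges = [0.8776, 0.4800, 0.2771, 0.7621]

beam 1: φ=0°, α=300°
  d=(0.5000,-0.8660)  start (2,1)  tX=0.6800 tY=0.8776  stride 1/|dx|=2.0000 1/|dy|=1.1547
    cross x-line → (3,1), t=0.6800
    cross y-line → (3,0), t=0.8776 (wall)
  → r_1 = 0.8776
beam 2: φ=90°, α=30°
  d=(0.8660,0.5000)  start (2,1)  tX=0.3926 tY=0.4800  stride 1/|dx|=1.1547 1/|dy|=2.0000
    cross x-line → (3,1), t=0.3926
    cross y-line → (3,2), t=0.4800 (wall)
  → r_2 = 0.4800
beam 3: φ=180°, α=120°
  d=(-0.5000,0.8660)  start (2,1)  tX=1.3200 tY=0.2771  stride 1/|dx|=2.0000 1/|dy|=1.1547
    cross y-line → (2,2), t=0.2771 (wall)
  → r_3 = 0.2771
beam 4: φ=270°, α=210°
  d=(-0.8660,-0.5000)  start (2,1)  tX=0.7621 tY=1.5200  stride 1/|dx|=1.1547 1/|dy|=2.0000
    cross x-line → (1,1), t=0.7621 (wall)
  → r_4 = 0.7621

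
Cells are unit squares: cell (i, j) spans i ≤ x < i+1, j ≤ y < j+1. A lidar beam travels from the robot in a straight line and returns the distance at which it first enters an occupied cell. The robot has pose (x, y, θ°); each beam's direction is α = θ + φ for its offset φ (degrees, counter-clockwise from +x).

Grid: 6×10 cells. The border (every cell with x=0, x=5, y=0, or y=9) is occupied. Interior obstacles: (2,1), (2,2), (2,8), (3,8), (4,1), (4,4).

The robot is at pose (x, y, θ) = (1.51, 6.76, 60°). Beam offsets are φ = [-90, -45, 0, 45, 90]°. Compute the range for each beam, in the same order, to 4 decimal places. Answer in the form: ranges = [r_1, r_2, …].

beam 1: φ=-90°, α=330°
  direction (0.8660, -0.5000); cell (1,6); t to first gridline: x 0.5658, y 1.5200 (then +1.1547 / +2.0000)
    (2,6) via x @ 0.5658
    (2,5) via y @ 1.5200
    (3,5) via x @ 1.7205
    (4,5) via x @ 2.8752
    (4,4) via y @ 3.5200  # hit
  → r_1 = 3.5200
beam 2: φ=-45°, α=15°
  direction (0.9659, 0.2588); cell (1,6); t to first gridline: x 0.5073, y 0.9273 (then +1.0353 / +3.8637)
    (2,6) via x @ 0.5073
    (2,7) via y @ 0.9273
    (3,7) via x @ 1.5426
    (4,7) via x @ 2.5778
    (5,7) via x @ 3.6131  # hit
  → r_2 = 3.6131
beam 3: φ=0°, α=60°
  direction (0.5000, 0.8660); cell (1,6); t to first gridline: x 0.9800, y 0.2771 (then +2.0000 / +1.1547)
    (1,7) via y @ 0.2771
    (2,7) via x @ 0.9800
    (2,8) via y @ 1.4318  # hit
  → r_3 = 1.4318
beam 4: φ=45°, α=105°
  direction (-0.2588, 0.9659); cell (1,6); t to first gridline: x 1.9705, y 0.2485 (then +3.8637 / +1.0353)
    (1,7) via y @ 0.2485
    (1,8) via y @ 1.2837
    (0,8) via x @ 1.9705  # hit
  → r_4 = 1.9705
beam 5: φ=90°, α=150°
  direction (-0.8660, 0.5000); cell (1,6); t to first gridline: x 0.5889, y 0.4800 (then +1.1547 / +2.0000)
    (1,7) via y @ 0.4800
    (0,7) via x @ 0.5889  # hit
  → r_5 = 0.5889

ranges = [3.5200, 3.6131, 1.4318, 1.9705, 0.5889]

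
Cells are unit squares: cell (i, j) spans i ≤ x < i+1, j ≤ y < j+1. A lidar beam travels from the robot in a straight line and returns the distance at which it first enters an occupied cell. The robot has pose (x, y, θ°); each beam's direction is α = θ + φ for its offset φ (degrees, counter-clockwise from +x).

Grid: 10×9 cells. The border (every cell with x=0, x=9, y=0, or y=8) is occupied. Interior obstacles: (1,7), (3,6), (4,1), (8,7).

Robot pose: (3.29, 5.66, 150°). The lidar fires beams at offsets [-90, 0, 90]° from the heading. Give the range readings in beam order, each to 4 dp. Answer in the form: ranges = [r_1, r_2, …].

beam 1: φ=-90°, α=60°
  dir = (cos 60°, sin 60°) = (0.5000, 0.8660); from cell (3,5)
  next x-line at t=1.4200, next y-line at t=0.3926; Δt_x=2.0000, Δt_y=1.1547
    y: enter (3,6) at t=0.3926 ← occupied
  → r_1 = 0.3926
beam 2: φ=0°, α=150°
  dir = (cos 150°, sin 150°) = (-0.8660, 0.5000); from cell (3,5)
  next x-line at t=0.3349, next y-line at t=0.6800; Δt_x=1.1547, Δt_y=2.0000
    x: enter (2,5) at t=0.3349
    y: enter (2,6) at t=0.6800
    x: enter (1,6) at t=1.4896
    x: enter (0,6) at t=2.6443 ← occupied
  → r_2 = 2.6443
beam 3: φ=90°, α=240°
  dir = (cos 240°, sin 240°) = (-0.5000, -0.8660); from cell (3,5)
  next x-line at t=0.5800, next y-line at t=0.7621; Δt_x=2.0000, Δt_y=1.1547
    x: enter (2,5) at t=0.5800
    y: enter (2,4) at t=0.7621
    y: enter (2,3) at t=1.9168
    x: enter (1,3) at t=2.5800
    y: enter (1,2) at t=3.0715
    y: enter (1,1) at t=4.2262
    x: enter (0,1) at t=4.5800 ← occupied
  → r_3 = 4.5800

ranges = [0.3926, 2.6443, 4.5800]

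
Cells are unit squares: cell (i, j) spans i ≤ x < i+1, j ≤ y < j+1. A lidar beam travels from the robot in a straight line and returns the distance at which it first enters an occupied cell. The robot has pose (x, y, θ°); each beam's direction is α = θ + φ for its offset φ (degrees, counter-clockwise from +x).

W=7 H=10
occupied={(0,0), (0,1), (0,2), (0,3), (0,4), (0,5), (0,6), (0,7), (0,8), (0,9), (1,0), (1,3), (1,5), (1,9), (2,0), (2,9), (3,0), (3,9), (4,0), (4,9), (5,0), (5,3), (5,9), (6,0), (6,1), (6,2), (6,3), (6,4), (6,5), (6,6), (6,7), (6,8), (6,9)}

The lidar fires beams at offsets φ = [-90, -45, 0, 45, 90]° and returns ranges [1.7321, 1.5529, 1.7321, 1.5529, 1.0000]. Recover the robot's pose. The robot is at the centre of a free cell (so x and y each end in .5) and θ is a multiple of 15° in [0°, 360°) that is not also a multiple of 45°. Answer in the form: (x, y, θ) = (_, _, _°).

The pose lattice has 37·16 = 592 candidates. Test each by forward raycasting.
  (5.5, 7.5, 255°): beam 1 = 4.6587 ≠ 1.7321 ✗
  (2.5, 4.5, 150°): beam 1 = 5.1962 ≠ 1.7321 ✗
  (4.5, 6.5, 210°): beam 1 = 2.8868 ≠ 1.7321 ✗
  (4.5, 4.5, 30°): beam 1 = 1.0000 ≠ 1.7321 ✗
  …
  (4.5, 2.5, 330°): r_1=1.7321, r_2=1.5529, r_3=1.7321, r_4=1.5529, r_5=1.0000 — all match ✓
No second candidate reproduces the full scan.

(x, y, θ) = (4.5, 2.5, 330°)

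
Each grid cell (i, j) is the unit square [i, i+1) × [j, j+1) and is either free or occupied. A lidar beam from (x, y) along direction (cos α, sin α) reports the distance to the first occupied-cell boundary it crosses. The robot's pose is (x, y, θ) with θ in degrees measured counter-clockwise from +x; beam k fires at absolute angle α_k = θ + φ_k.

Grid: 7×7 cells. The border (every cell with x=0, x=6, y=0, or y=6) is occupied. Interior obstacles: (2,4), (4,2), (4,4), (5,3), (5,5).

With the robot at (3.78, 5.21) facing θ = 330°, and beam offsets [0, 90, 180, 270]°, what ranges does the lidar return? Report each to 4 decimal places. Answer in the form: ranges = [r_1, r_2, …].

ranges = [0.4200, 0.9122, 1.5800, 4.8613]

beam 1: φ=0°, α=330°
  d=(0.8660,-0.5000)  start (3,5)  tX=0.2540 tY=0.4200  stride 1/|dx|=1.1547 1/|dy|=2.0000
    cross x-line → (4,5), t=0.2540
    cross y-line → (4,4), t=0.4200 (wall)
  → r_1 = 0.4200
beam 2: φ=90°, α=60°
  d=(0.5000,0.8660)  start (3,5)  tX=0.4400 tY=0.9122  stride 1/|dx|=2.0000 1/|dy|=1.1547
    cross x-line → (4,5), t=0.4400
    cross y-line → (4,6), t=0.9122 (wall)
  → r_2 = 0.9122
beam 3: φ=180°, α=150°
  d=(-0.8660,0.5000)  start (3,5)  tX=0.9007 tY=1.5800  stride 1/|dx|=1.1547 1/|dy|=2.0000
    cross x-line → (2,5), t=0.9007
    cross y-line → (2,6), t=1.5800 (wall)
  → r_3 = 1.5800
beam 4: φ=270°, α=240°
  d=(-0.5000,-0.8660)  start (3,5)  tX=1.5600 tY=0.2425  stride 1/|dx|=2.0000 1/|dy|=1.1547
    cross y-line → (3,4), t=0.2425
    cross y-line → (3,3), t=1.3972
    cross x-line → (2,3), t=1.5600
    cross y-line → (2,2), t=2.5519
    cross x-line → (1,2), t=3.5600
    cross y-line → (1,1), t=3.7066
    cross y-line → (1,0), t=4.8613 (wall)
  → r_4 = 4.8613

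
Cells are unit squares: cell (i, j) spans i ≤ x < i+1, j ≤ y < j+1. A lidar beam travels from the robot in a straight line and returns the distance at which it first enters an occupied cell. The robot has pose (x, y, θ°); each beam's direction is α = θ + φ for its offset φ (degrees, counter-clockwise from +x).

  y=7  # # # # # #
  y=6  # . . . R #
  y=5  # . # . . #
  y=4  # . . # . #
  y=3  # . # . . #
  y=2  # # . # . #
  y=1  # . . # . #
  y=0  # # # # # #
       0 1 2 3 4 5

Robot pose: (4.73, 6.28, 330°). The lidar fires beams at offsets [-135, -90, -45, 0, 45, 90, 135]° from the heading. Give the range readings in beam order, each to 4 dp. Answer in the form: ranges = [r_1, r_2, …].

ranges = [1.7910, 1.4780, 1.0432, 0.3118, 0.2795, 0.5400, 0.7454]

beam 1: φ=-135°, α=195°
  direction (-0.9659, -0.2588); cell (4,6); t to first gridline: x 0.7558, y 1.0818 (then +1.0353 / +3.8637)
    (3,6) via x @ 0.7558
    (3,5) via y @ 1.0818
    (2,5) via x @ 1.7910  # hit
  → r_1 = 1.7910
beam 2: φ=-90°, α=240°
  direction (-0.5000, -0.8660); cell (4,6); t to first gridline: x 1.4600, y 0.3233 (then +2.0000 / +1.1547)
    (4,5) via y @ 0.3233
    (3,5) via x @ 1.4600
    (3,4) via y @ 1.4780  # hit
  → r_2 = 1.4780
beam 3: φ=-45°, α=285°
  direction (0.2588, -0.9659); cell (4,6); t to first gridline: x 1.0432, y 0.2899 (then +3.8637 / +1.0353)
    (4,5) via y @ 0.2899
    (5,5) via x @ 1.0432  # hit
  → r_3 = 1.0432
beam 4: φ=0°, α=330°
  direction (0.8660, -0.5000); cell (4,6); t to first gridline: x 0.3118, y 0.5600 (then +1.1547 / +2.0000)
    (5,6) via x @ 0.3118  # hit
  → r_4 = 0.3118
beam 5: φ=45°, α=15°
  direction (0.9659, 0.2588); cell (4,6); t to first gridline: x 0.2795, y 2.7819 (then +1.0353 / +3.8637)
    (5,6) via x @ 0.2795  # hit
  → r_5 = 0.2795
beam 6: φ=90°, α=60°
  direction (0.5000, 0.8660); cell (4,6); t to first gridline: x 0.5400, y 0.8314 (then +2.0000 / +1.1547)
    (5,6) via x @ 0.5400  # hit
  → r_6 = 0.5400
beam 7: φ=135°, α=105°
  direction (-0.2588, 0.9659); cell (4,6); t to first gridline: x 2.8205, y 0.7454 (then +3.8637 / +1.0353)
    (4,7) via y @ 0.7454  # hit
  → r_7 = 0.7454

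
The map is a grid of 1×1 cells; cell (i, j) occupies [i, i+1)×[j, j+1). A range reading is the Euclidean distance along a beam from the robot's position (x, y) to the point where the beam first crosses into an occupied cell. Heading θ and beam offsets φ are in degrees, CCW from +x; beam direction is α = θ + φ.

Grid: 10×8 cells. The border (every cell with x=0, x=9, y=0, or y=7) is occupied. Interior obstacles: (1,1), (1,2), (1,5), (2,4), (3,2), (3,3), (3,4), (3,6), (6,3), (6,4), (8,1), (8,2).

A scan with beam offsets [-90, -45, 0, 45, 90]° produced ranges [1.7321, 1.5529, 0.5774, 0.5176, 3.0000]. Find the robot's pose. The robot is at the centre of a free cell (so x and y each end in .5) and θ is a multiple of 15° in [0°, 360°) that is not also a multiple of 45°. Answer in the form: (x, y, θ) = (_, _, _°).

The pose lattice has 36·16 = 576 candidates. Test each by forward raycasting.
  (1.5, 3.5, 105°): beam 1 = 1.5529 ≠ 1.7321 ✗
  (1.5, 4.5, 345°): beam 1 = 1.5529 ≠ 1.7321 ✗
  (8.5, 4.5, 105°): beam 1 = 0.5176 ≠ 1.7321 ✗
  …
  (7.5, 2.5, 330°): r_1=1.7321, r_2=1.5529, r_3=0.5774, r_4=0.5176, r_5=3.0000 — all match ✓
No second candidate reproduces the full scan.

(x, y, θ) = (7.5, 2.5, 330°)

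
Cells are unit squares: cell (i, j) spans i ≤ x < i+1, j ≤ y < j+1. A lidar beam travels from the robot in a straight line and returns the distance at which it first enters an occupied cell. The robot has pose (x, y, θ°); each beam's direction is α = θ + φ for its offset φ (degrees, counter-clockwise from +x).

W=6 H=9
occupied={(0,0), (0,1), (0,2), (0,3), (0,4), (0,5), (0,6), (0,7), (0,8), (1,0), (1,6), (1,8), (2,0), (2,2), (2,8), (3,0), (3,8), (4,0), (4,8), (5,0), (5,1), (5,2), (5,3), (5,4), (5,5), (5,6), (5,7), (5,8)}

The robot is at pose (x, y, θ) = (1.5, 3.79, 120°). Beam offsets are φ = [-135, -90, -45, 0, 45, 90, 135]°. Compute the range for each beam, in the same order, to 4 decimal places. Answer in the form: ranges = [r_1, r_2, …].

ranges = [3.6235, 4.0415, 4.3585, 1.0000, 0.5176, 0.5774, 1.9319]

beam 1: φ=-135°, α=345°
  direction (0.9659, -0.2588); cell (1,3); t to first gridline: x 0.5176, y 3.0523 (then +1.0353 / +3.8637)
    (2,3) via x @ 0.5176
    (3,3) via x @ 1.5529
    (4,3) via x @ 2.5882
    (4,2) via y @ 3.0523
    (5,2) via x @ 3.6235  # hit
  → r_1 = 3.6235
beam 2: φ=-90°, α=30°
  direction (0.8660, 0.5000); cell (1,3); t to first gridline: x 0.5774, y 0.4200 (then +1.1547 / +2.0000)
    (1,4) via y @ 0.4200
    (2,4) via x @ 0.5774
    (3,4) via x @ 1.7321
    (3,5) via y @ 2.4200
    (4,5) via x @ 2.8868
    (5,5) via x @ 4.0415  # hit
  → r_2 = 4.0415
beam 3: φ=-45°, α=75°
  direction (0.2588, 0.9659); cell (1,3); t to first gridline: x 1.9319, y 0.2174 (then +3.8637 / +1.0353)
    (1,4) via y @ 0.2174
    (1,5) via y @ 1.2527
    (2,5) via x @ 1.9319
    (2,6) via y @ 2.2880
    (2,7) via y @ 3.3232
    (2,8) via y @ 4.3585  # hit
  → r_3 = 4.3585
beam 4: φ=0°, α=120°
  direction (-0.5000, 0.8660); cell (1,3); t to first gridline: x 1.0000, y 0.2425 (then +2.0000 / +1.1547)
    (1,4) via y @ 0.2425
    (0,4) via x @ 1.0000  # hit
  → r_4 = 1.0000
beam 5: φ=45°, α=165°
  direction (-0.9659, 0.2588); cell (1,3); t to first gridline: x 0.5176, y 0.8114 (then +1.0353 / +3.8637)
    (0,3) via x @ 0.5176  # hit
  → r_5 = 0.5176
beam 6: φ=90°, α=210°
  direction (-0.8660, -0.5000); cell (1,3); t to first gridline: x 0.5774, y 1.5800 (then +1.1547 / +2.0000)
    (0,3) via x @ 0.5774  # hit
  → r_6 = 0.5774
beam 7: φ=135°, α=255°
  direction (-0.2588, -0.9659); cell (1,3); t to first gridline: x 1.9319, y 0.8179 (then +3.8637 / +1.0353)
    (1,2) via y @ 0.8179
    (1,1) via y @ 1.8531
    (0,1) via x @ 1.9319  # hit
  → r_7 = 1.9319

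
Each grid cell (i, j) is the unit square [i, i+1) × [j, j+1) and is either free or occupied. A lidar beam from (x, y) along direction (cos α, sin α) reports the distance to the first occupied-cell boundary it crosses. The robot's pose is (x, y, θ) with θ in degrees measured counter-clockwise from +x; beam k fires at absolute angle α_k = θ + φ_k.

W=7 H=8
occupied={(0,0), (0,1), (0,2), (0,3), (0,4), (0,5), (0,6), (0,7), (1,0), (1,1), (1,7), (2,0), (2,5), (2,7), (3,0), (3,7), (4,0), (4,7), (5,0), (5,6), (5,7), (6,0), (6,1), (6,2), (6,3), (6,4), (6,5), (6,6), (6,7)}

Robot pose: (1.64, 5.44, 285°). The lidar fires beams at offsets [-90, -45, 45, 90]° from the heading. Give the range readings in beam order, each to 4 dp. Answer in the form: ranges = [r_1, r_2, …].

beam 1: φ=-90°, α=195°
  d=(-0.9659,-0.2588)  start (1,5)  tX=0.6626 tY=1.7000  stride 1/|dx|=1.0353 1/|dy|=3.8637
    cross x-line → (0,5), t=0.6626 (wall)
  → r_1 = 0.6626
beam 2: φ=-45°, α=240°
  d=(-0.5000,-0.8660)  start (1,5)  tX=1.2800 tY=0.5081  stride 1/|dx|=2.0000 1/|dy|=1.1547
    cross y-line → (1,4), t=0.5081
    cross x-line → (0,4), t=1.2800 (wall)
  → r_2 = 1.2800
beam 3: φ=45°, α=330°
  d=(0.8660,-0.5000)  start (1,5)  tX=0.4157 tY=0.8800  stride 1/|dx|=1.1547 1/|dy|=2.0000
    cross x-line → (2,5), t=0.4157 (wall)
  → r_3 = 0.4157
beam 4: φ=90°, α=15°
  d=(0.9659,0.2588)  start (1,5)  tX=0.3727 tY=2.1637  stride 1/|dx|=1.0353 1/|dy|=3.8637
    cross x-line → (2,5), t=0.3727 (wall)
  → r_4 = 0.3727

ranges = [0.6626, 1.2800, 0.4157, 0.3727]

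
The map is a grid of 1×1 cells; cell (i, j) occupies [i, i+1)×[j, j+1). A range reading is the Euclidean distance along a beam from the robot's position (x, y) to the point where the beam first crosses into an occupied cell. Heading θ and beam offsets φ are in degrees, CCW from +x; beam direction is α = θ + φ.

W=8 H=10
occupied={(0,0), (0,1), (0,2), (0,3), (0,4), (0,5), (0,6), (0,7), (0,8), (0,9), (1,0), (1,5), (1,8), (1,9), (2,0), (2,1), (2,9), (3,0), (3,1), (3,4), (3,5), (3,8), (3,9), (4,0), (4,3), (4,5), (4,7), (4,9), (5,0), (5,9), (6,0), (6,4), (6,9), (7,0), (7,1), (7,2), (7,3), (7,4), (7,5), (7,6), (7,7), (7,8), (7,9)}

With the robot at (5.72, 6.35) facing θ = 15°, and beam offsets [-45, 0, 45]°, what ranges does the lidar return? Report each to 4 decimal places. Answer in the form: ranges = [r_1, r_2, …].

beam 1: φ=-45°, α=330°
  cosα=0.8660 sinα=-0.5000 | (5,6) | tMaxX 0.3233 tMaxY 0.7000 | tΔX 1.1547 tΔY 2.0000
    t=0.3233 [x] (6,6)
    t=0.7000 [y] (6,5)
    t=1.4780 [x] (7,5) — stop
  → r_1 = 1.4780
beam 2: φ=0°, α=15°
  cosα=0.9659 sinα=0.2588 | (5,6) | tMaxX 0.2899 tMaxY 2.5114 | tΔX 1.0353 tΔY 3.8637
    t=0.2899 [x] (6,6)
    t=1.3252 [x] (7,6) — stop
  → r_2 = 1.3252
beam 3: φ=45°, α=60°
  cosα=0.5000 sinα=0.8660 | (5,6) | tMaxX 0.5600 tMaxY 0.7506 | tΔX 2.0000 tΔY 1.1547
    t=0.5600 [x] (6,6)
    t=0.7506 [y] (6,7)
    t=1.9053 [y] (6,8)
    t=2.5600 [x] (7,8) — stop
  → r_3 = 2.5600

ranges = [1.4780, 1.3252, 2.5600]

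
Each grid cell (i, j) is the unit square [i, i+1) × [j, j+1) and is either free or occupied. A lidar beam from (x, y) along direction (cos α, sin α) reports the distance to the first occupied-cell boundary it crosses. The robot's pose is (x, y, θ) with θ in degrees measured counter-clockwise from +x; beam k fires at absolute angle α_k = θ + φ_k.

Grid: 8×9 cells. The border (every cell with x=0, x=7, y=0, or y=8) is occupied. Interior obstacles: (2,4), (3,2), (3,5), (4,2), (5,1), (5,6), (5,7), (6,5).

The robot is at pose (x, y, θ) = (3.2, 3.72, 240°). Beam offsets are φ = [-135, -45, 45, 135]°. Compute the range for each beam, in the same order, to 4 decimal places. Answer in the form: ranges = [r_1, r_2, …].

beam 1: φ=-135°, α=105°
  cosα=-0.2588 sinα=0.9659 | (3,3) | tMaxX 0.7727 tMaxY 0.2899 | tΔX 3.8637 tΔY 1.0353
    t=0.2899 [y] (3,4)
    t=0.7727 [x] (2,4) — stop
  → r_1 = 0.7727
beam 2: φ=-45°, α=195°
  cosα=-0.9659 sinα=-0.2588 | (3,3) | tMaxX 0.2071 tMaxY 2.7819 | tΔX 1.0353 tΔY 3.8637
    t=0.2071 [x] (2,3)
    t=1.2423 [x] (1,3)
    t=2.2776 [x] (0,3) — stop
  → r_2 = 2.2776
beam 3: φ=45°, α=285°
  cosα=0.2588 sinα=-0.9659 | (3,3) | tMaxX 3.0910 tMaxY 0.7454 | tΔX 3.8637 tΔY 1.0353
    t=0.7454 [y] (3,2) — stop
  → r_3 = 0.7454
beam 4: φ=135°, α=15°
  cosα=0.9659 sinα=0.2588 | (3,3) | tMaxX 0.8282 tMaxY 1.0818 | tΔX 1.0353 tΔY 3.8637
    t=0.8282 [x] (4,3)
    t=1.0818 [y] (4,4)
    t=1.8635 [x] (5,4)
    t=2.8988 [x] (6,4)
    t=3.9340 [x] (7,4) — stop
  → r_4 = 3.9340

ranges = [0.7727, 2.2776, 0.7454, 3.9340]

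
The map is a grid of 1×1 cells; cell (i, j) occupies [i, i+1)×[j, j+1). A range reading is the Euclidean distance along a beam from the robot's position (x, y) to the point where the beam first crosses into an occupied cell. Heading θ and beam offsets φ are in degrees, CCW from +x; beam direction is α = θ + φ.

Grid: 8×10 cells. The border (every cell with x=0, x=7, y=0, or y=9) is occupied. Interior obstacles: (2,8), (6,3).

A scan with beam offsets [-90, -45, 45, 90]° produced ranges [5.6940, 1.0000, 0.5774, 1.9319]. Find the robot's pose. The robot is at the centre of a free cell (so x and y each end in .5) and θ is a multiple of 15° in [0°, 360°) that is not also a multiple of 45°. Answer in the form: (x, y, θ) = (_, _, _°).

(x, y, θ) = (6.5, 6.5, 345°)

The pose lattice has 46·16 = 736 candidates. Test each by forward raycasting.
  (2.5, 4.5, 75°): beam 1 = 3.6235 ≠ 5.6940 ✗
  (1.5, 5.5, 30°): beam 1 = 5.1962 ≠ 5.6940 ✗
  (1.5, 8.5, 255°): beam 1 = 0.5176 ≠ 5.6940 ✗
  (3.5, 8.5, 30°): beam 1 = 5.1962 ≠ 5.6940 ✗
  …
  (6.5, 6.5, 345°): r_1=5.6940, r_2=1.0000, r_3=0.5774, r_4=1.9319 — all match ✓
No second candidate reproduces the full scan.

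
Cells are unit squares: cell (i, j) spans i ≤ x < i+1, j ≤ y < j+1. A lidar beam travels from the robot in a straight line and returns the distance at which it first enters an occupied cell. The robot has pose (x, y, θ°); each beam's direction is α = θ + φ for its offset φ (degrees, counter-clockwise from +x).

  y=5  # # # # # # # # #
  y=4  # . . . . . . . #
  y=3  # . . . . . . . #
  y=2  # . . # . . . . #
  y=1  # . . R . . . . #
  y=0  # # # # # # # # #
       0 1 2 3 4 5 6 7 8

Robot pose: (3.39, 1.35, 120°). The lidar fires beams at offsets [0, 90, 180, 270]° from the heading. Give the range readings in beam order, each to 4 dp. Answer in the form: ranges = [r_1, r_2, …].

beam 1: φ=0°, α=120°
  d=(-0.5000,0.8660)  start (3,1)  tX=0.7800 tY=0.7506  stride 1/|dx|=2.0000 1/|dy|=1.1547
    cross y-line → (3,2), t=0.7506 (wall)
  → r_1 = 0.7506
beam 2: φ=90°, α=210°
  d=(-0.8660,-0.5000)  start (3,1)  tX=0.4503 tY=0.7000  stride 1/|dx|=1.1547 1/|dy|=2.0000
    cross x-line → (2,1), t=0.4503
    cross y-line → (2,0), t=0.7000 (wall)
  → r_2 = 0.7000
beam 3: φ=180°, α=300°
  d=(0.5000,-0.8660)  start (3,1)  tX=1.2200 tY=0.4041  stride 1/|dx|=2.0000 1/|dy|=1.1547
    cross y-line → (3,0), t=0.4041 (wall)
  → r_3 = 0.4041
beam 4: φ=270°, α=30°
  d=(0.8660,0.5000)  start (3,1)  tX=0.7044 tY=1.3000  stride 1/|dx|=1.1547 1/|dy|=2.0000
    cross x-line → (4,1), t=0.7044
    cross y-line → (4,2), t=1.3000
    cross x-line → (5,2), t=1.8591
    cross x-line → (6,2), t=3.0138
    cross y-line → (6,3), t=3.3000
    cross x-line → (7,3), t=4.1685
    cross y-line → (7,4), t=5.3000
    cross x-line → (8,4), t=5.3232 (wall)
  → r_4 = 5.3232

ranges = [0.7506, 0.7000, 0.4041, 5.3232]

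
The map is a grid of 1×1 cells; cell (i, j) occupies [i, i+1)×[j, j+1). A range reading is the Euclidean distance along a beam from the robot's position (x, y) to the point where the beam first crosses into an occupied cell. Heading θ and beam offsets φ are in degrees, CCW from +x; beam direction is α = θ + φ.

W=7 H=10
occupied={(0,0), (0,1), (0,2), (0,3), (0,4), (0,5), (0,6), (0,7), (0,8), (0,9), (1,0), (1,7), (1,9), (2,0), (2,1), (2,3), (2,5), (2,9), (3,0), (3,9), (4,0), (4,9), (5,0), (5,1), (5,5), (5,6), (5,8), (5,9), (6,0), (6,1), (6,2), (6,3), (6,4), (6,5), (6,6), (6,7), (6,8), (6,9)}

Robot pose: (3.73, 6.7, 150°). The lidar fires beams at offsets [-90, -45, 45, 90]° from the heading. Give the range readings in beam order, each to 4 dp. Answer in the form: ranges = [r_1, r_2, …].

ranges = [2.5400, 2.3811, 2.8263, 1.4600]

beam 1: φ=-90°, α=60°
  direction (0.5000, 0.8660); cell (3,6); t to first gridline: x 0.5400, y 0.3464 (then +2.0000 / +1.1547)
    (3,7) via y @ 0.3464
    (4,7) via x @ 0.5400
    (4,8) via y @ 1.5011
    (5,8) via x @ 2.5400  # hit
  → r_1 = 2.5400
beam 2: φ=-45°, α=105°
  direction (-0.2588, 0.9659); cell (3,6); t to first gridline: x 2.8205, y 0.3106 (then +3.8637 / +1.0353)
    (3,7) via y @ 0.3106
    (3,8) via y @ 1.3459
    (3,9) via y @ 2.3811  # hit
  → r_2 = 2.3811
beam 3: φ=45°, α=195°
  direction (-0.9659, -0.2588); cell (3,6); t to first gridline: x 0.7558, y 2.7046 (then +1.0353 / +3.8637)
    (2,6) via x @ 0.7558
    (1,6) via x @ 1.7910
    (1,5) via y @ 2.7046
    (0,5) via x @ 2.8263  # hit
  → r_3 = 2.8263
beam 4: φ=90°, α=240°
  direction (-0.5000, -0.8660); cell (3,6); t to first gridline: x 1.4600, y 0.8083 (then +2.0000 / +1.1547)
    (3,5) via y @ 0.8083
    (2,5) via x @ 1.4600  # hit
  → r_4 = 1.4600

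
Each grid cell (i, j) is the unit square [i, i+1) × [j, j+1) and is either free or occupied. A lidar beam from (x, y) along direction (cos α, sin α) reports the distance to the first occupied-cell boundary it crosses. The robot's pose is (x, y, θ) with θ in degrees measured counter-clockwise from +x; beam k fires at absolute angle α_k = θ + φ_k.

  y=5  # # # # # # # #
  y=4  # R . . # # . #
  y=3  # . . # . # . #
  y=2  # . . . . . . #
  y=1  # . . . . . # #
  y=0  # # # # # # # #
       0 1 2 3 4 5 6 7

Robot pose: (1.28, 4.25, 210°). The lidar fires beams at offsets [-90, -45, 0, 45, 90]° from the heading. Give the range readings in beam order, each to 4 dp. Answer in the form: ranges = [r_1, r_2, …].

ranges = [0.5600, 0.2899, 0.3233, 1.0818, 3.7528]

beam 1: φ=-90°, α=120°
  cosα=-0.5000 sinα=0.8660 | (1,4) | tMaxX 0.5600 tMaxY 0.8660 | tΔX 2.0000 tΔY 1.1547
    t=0.5600 [x] (0,4) — stop
  → r_1 = 0.5600
beam 2: φ=-45°, α=165°
  cosα=-0.9659 sinα=0.2588 | (1,4) | tMaxX 0.2899 tMaxY 2.8978 | tΔX 1.0353 tΔY 3.8637
    t=0.2899 [x] (0,4) — stop
  → r_2 = 0.2899
beam 3: φ=0°, α=210°
  cosα=-0.8660 sinα=-0.5000 | (1,4) | tMaxX 0.3233 tMaxY 0.5000 | tΔX 1.1547 tΔY 2.0000
    t=0.3233 [x] (0,4) — stop
  → r_3 = 0.3233
beam 4: φ=45°, α=255°
  cosα=-0.2588 sinα=-0.9659 | (1,4) | tMaxX 1.0818 tMaxY 0.2588 | tΔX 3.8637 tΔY 1.0353
    t=0.2588 [y] (1,3)
    t=1.0818 [x] (0,3) — stop
  → r_4 = 1.0818
beam 5: φ=90°, α=300°
  cosα=0.5000 sinα=-0.8660 | (1,4) | tMaxX 1.4400 tMaxY 0.2887 | tΔX 2.0000 tΔY 1.1547
    t=0.2887 [y] (1,3)
    t=1.4400 [x] (2,3)
    t=1.4434 [y] (2,2)
    t=2.5981 [y] (2,1)
    t=3.4400 [x] (3,1)
    t=3.7528 [y] (3,0) — stop
  → r_5 = 3.7528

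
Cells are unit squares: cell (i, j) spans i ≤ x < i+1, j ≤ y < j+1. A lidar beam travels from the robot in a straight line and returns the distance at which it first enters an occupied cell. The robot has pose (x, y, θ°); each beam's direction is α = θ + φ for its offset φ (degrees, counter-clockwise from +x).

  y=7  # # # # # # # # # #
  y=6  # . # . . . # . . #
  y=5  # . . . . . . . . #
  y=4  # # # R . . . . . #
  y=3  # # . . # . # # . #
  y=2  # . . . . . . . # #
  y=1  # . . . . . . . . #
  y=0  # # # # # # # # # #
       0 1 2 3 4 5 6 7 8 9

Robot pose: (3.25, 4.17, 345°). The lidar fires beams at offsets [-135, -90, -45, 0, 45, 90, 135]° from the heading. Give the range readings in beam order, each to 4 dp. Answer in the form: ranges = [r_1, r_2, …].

ranges = [0.2887, 3.2818, 3.6604, 0.7765, 3.6600, 2.9298, 0.5000]

beam 1: φ=-135°, α=210°
  cosα=-0.8660 sinα=-0.5000 | (3,4) | tMaxX 0.2887 tMaxY 0.3400 | tΔX 1.1547 tΔY 2.0000
    t=0.2887 [x] (2,4) — stop
  → r_1 = 0.2887
beam 2: φ=-90°, α=255°
  cosα=-0.2588 sinα=-0.9659 | (3,4) | tMaxX 0.9659 tMaxY 0.1760 | tΔX 3.8637 tΔY 1.0353
    t=0.1760 [y] (3,3)
    t=0.9659 [x] (2,3)
    t=1.2113 [y] (2,2)
    t=2.2465 [y] (2,1)
    t=3.2818 [y] (2,0) — stop
  → r_2 = 3.2818
beam 3: φ=-45°, α=300°
  cosα=0.5000 sinα=-0.8660 | (3,4) | tMaxX 1.5000 tMaxY 0.1963 | tΔX 2.0000 tΔY 1.1547
    t=0.1963 [y] (3,3)
    t=1.3510 [y] (3,2)
    t=1.5000 [x] (4,2)
    t=2.5057 [y] (4,1)
    t=3.5000 [x] (5,1)
    t=3.6604 [y] (5,0) — stop
  → r_3 = 3.6604
beam 4: φ=0°, α=345°
  cosα=0.9659 sinα=-0.2588 | (3,4) | tMaxX 0.7765 tMaxY 0.6568 | tΔX 1.0353 tΔY 3.8637
    t=0.6568 [y] (3,3)
    t=0.7765 [x] (4,3) — stop
  → r_4 = 0.7765
beam 5: φ=45°, α=30°
  cosα=0.8660 sinα=0.5000 | (3,4) | tMaxX 0.8660 tMaxY 1.6600 | tΔX 1.1547 tΔY 2.0000
    t=0.8660 [x] (4,4)
    t=1.6600 [y] (4,5)
    t=2.0207 [x] (5,5)
    t=3.1754 [x] (6,5)
    t=3.6600 [y] (6,6) — stop
  → r_5 = 3.6600
beam 6: φ=90°, α=75°
  cosα=0.2588 sinα=0.9659 | (3,4) | tMaxX 2.8978 tMaxY 0.8593 | tΔX 3.8637 tΔY 1.0353
    t=0.8593 [y] (3,5)
    t=1.8946 [y] (3,6)
    t=2.8978 [x] (4,6)
    t=2.9298 [y] (4,7) — stop
  → r_6 = 2.9298
beam 7: φ=135°, α=120°
  cosα=-0.5000 sinα=0.8660 | (3,4) | tMaxX 0.5000 tMaxY 0.9584 | tΔX 2.0000 tΔY 1.1547
    t=0.5000 [x] (2,4) — stop
  → r_7 = 0.5000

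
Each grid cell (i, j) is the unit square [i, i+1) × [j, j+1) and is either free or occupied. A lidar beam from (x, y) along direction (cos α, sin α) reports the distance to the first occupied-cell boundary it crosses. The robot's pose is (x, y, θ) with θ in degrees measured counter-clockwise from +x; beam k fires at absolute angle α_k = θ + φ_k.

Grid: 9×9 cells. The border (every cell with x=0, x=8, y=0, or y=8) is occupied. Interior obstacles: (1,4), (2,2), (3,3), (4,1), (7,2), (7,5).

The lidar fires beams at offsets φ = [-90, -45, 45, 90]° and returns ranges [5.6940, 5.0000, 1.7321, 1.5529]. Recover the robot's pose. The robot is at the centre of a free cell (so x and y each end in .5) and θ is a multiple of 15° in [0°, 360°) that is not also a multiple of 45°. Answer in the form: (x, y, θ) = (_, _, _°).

(x, y, θ) = (6.5, 7.5, 285°)

Candidates: 43 free-cell centres × 16 headings = 688 poses. Raycast each; keep the one whose scan matches to 4 dp.
  (6.5, 1.5, 240°): beam 1 = 3.0000 ≠ 5.6940 ✗
  (4.5, 7.5, 120°): beam 1 = 1.0000 ≠ 5.6940 ✗
  (4.5, 5.5, 300°): beam 1 = 2.8868 ≠ 5.6940 ✗
  …
  (6.5, 7.5, 285°): r_1=5.6940, r_2=5.0000, r_3=1.7321, r_4=1.5529 — all match ✓
Unique over the lattice → pose = (6.5, 7.5, 285°).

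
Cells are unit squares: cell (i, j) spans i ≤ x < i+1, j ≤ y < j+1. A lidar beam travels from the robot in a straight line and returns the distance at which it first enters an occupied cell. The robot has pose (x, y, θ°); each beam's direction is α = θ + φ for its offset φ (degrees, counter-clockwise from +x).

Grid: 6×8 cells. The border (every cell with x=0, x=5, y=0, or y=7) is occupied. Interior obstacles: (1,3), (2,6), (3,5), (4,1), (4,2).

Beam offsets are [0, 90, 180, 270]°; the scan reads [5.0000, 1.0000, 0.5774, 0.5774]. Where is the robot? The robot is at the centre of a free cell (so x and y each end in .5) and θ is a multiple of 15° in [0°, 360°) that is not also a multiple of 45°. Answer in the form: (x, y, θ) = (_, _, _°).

(x, y, θ) = (3.5, 1.5, 120°)

Enumerate (i+0.5, j+0.5, θ) over the 19 free cells and 16 admissible headings. For each, cast all 4 beams and compare to the given ranges.
  (2.5, 1.5, 75°): beam 1 = 3.6235 ≠ 5.0000 ✗
  (3.5, 1.5, 15°): beam 1 = 0.5176 ≠ 5.0000 ✗
  (3.5, 4.5, 165°): beam 1 = 2.5882 ≠ 5.0000 ✗
  …
  (3.5, 1.5, 120°): r_1=5.0000, r_2=1.0000, r_3=0.5774, r_4=0.5774 — all match ✓
No second candidate reproduces the full scan.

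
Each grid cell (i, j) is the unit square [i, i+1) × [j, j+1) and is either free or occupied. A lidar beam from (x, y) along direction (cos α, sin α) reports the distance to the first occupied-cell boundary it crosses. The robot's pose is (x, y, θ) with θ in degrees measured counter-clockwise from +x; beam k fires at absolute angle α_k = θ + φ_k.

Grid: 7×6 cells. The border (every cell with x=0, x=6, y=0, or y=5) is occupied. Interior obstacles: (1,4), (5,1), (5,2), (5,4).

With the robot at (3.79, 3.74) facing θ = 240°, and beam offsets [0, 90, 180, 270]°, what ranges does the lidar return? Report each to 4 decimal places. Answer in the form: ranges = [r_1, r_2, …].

ranges = [3.1639, 1.4800, 1.4549, 2.0669]

beam 1: φ=0°, α=240°
  cosα=-0.5000 sinα=-0.8660 | (3,3) | tMaxX 1.5800 tMaxY 0.8545 | tΔX 2.0000 tΔY 1.1547
    t=0.8545 [y] (3,2)
    t=1.5800 [x] (2,2)
    t=2.0092 [y] (2,1)
    t=3.1639 [y] (2,0) — stop
  → r_1 = 3.1639
beam 2: φ=90°, α=330°
  cosα=0.8660 sinα=-0.5000 | (3,3) | tMaxX 0.2425 tMaxY 1.4800 | tΔX 1.1547 tΔY 2.0000
    t=0.2425 [x] (4,3)
    t=1.3972 [x] (5,3)
    t=1.4800 [y] (5,2) — stop
  → r_2 = 1.4800
beam 3: φ=180°, α=60°
  cosα=0.5000 sinα=0.8660 | (3,3) | tMaxX 0.4200 tMaxY 0.3002 | tΔX 2.0000 tΔY 1.1547
    t=0.3002 [y] (3,4)
    t=0.4200 [x] (4,4)
    t=1.4549 [y] (4,5) — stop
  → r_3 = 1.4549
beam 4: φ=270°, α=150°
  cosα=-0.8660 sinα=0.5000 | (3,3) | tMaxX 0.9122 tMaxY 0.5200 | tΔX 1.1547 tΔY 2.0000
    t=0.5200 [y] (3,4)
    t=0.9122 [x] (2,4)
    t=2.0669 [x] (1,4) — stop
  → r_4 = 2.0669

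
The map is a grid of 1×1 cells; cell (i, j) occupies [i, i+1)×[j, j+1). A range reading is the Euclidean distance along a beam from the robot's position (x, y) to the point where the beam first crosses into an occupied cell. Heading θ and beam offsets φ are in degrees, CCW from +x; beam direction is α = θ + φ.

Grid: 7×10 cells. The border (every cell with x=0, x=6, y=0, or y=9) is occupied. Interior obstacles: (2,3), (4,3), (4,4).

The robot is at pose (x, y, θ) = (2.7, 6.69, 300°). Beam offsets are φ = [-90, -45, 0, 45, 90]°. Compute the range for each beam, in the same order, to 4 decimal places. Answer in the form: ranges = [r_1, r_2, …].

ranges = [1.9630, 5.8907, 2.6000, 3.4164, 3.8105]

beam 1: φ=-90°, α=210°
  d=(-0.8660,-0.5000)  start (2,6)  tX=0.8083 tY=1.3800  stride 1/|dx|=1.1547 1/|dy|=2.0000
    cross x-line → (1,6), t=0.8083
    cross y-line → (1,5), t=1.3800
    cross x-line → (0,5), t=1.9630 (wall)
  → r_1 = 1.9630
beam 2: φ=-45°, α=255°
  d=(-0.2588,-0.9659)  start (2,6)  tX=2.7046 tY=0.7143  stride 1/|dx|=3.8637 1/|dy|=1.0353
    cross y-line → (2,5), t=0.7143
    cross y-line → (2,4), t=1.7496
    cross x-line → (1,4), t=2.7046
    cross y-line → (1,3), t=2.7849
    cross y-line → (1,2), t=3.8202
    cross y-line → (1,1), t=4.8554
    cross y-line → (1,0), t=5.8907 (wall)
  → r_2 = 5.8907
beam 3: φ=0°, α=300°
  d=(0.5000,-0.8660)  start (2,6)  tX=0.6000 tY=0.7967  stride 1/|dx|=2.0000 1/|dy|=1.1547
    cross x-line → (3,6), t=0.6000
    cross y-line → (3,5), t=0.7967
    cross y-line → (3,4), t=1.9514
    cross x-line → (4,4), t=2.6000 (wall)
  → r_3 = 2.6000
beam 4: φ=45°, α=345°
  d=(0.9659,-0.2588)  start (2,6)  tX=0.3106 tY=2.6660  stride 1/|dx|=1.0353 1/|dy|=3.8637
    cross x-line → (3,6), t=0.3106
    cross x-line → (4,6), t=1.3459
    cross x-line → (5,6), t=2.3811
    cross y-line → (5,5), t=2.6660
    cross x-line → (6,5), t=3.4164 (wall)
  → r_4 = 3.4164
beam 5: φ=90°, α=30°
  d=(0.8660,0.5000)  start (2,6)  tX=0.3464 tY=0.6200  stride 1/|dx|=1.1547 1/|dy|=2.0000
    cross x-line → (3,6), t=0.3464
    cross y-line → (3,7), t=0.6200
    cross x-line → (4,7), t=1.5011
    cross y-line → (4,8), t=2.6200
    cross x-line → (5,8), t=2.6558
    cross x-line → (6,8), t=3.8105 (wall)
  → r_5 = 3.8105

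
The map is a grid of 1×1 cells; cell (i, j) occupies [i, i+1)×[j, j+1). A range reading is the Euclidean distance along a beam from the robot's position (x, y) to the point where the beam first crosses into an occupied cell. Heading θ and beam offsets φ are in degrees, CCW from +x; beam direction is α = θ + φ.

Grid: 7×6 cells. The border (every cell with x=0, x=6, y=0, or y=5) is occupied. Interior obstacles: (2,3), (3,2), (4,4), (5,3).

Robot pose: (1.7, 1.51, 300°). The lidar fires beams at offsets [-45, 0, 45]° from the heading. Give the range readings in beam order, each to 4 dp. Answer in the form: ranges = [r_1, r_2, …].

ranges = [0.5280, 0.5889, 1.9705]

beam 1: φ=-45°, α=255°
  direction (-0.2588, -0.9659); cell (1,1); t to first gridline: x 2.7046, y 0.5280 (then +3.8637 / +1.0353)
    (1,0) via y @ 0.5280  # hit
  → r_1 = 0.5280
beam 2: φ=0°, α=300°
  direction (0.5000, -0.8660); cell (1,1); t to first gridline: x 0.6000, y 0.5889 (then +2.0000 / +1.1547)
    (1,0) via y @ 0.5889  # hit
  → r_2 = 0.5889
beam 3: φ=45°, α=345°
  direction (0.9659, -0.2588); cell (1,1); t to first gridline: x 0.3106, y 1.9705 (then +1.0353 / +3.8637)
    (2,1) via x @ 0.3106
    (3,1) via x @ 1.3459
    (3,0) via y @ 1.9705  # hit
  → r_3 = 1.9705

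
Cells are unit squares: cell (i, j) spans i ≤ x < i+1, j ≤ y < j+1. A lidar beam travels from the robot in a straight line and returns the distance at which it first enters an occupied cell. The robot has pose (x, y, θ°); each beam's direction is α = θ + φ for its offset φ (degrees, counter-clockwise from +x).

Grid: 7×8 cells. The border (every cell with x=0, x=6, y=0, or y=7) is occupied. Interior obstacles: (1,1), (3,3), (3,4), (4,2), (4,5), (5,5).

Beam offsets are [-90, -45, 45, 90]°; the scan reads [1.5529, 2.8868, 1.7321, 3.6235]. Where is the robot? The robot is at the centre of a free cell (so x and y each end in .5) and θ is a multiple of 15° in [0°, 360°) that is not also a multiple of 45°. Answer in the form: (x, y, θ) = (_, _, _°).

Enumerate (i+0.5, j+0.5, θ) over the 24 free cells and 16 admissible headings. For each, cast all 4 beams and compare to the given ranges.
  (2.5, 2.5, 300°): beam 1 = 1.0000 ≠ 1.5529 ✗
  (2.5, 5.5, 30°): beam 1 = 1.0000 ≠ 1.5529 ✗
  (1.5, 4.5, 120°): beam 1 = 2.8868 ≠ 1.5529 ✗
  (4.5, 3.5, 15°): beam 1 = 0.5176 ≠ 1.5529 ✗
  (3.5, 5.5, 300°): beam 1 = 2.8868 ≠ 1.5529 ✗
  …
  (1.5, 3.5, 345°): r_1=1.5529, r_2=2.8868, r_3=1.7321, r_4=3.6235 — all match ✓
Only this pose fits every beam.

(x, y, θ) = (1.5, 3.5, 345°)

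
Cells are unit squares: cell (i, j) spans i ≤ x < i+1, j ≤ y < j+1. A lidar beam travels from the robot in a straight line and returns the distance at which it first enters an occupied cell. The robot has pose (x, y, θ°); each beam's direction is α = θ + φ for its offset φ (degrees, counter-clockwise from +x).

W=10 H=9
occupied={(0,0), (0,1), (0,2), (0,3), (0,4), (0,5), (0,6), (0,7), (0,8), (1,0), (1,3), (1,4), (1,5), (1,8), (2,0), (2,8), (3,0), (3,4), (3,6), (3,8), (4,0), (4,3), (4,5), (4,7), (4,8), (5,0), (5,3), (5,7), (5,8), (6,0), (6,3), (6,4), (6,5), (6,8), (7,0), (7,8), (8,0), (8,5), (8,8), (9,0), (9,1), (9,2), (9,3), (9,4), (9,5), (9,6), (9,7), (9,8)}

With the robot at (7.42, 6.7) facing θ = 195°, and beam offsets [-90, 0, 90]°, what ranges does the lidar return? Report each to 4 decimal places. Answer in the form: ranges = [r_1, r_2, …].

ranges = [1.3459, 2.7046, 5.9011]

beam 1: φ=-90°, α=105°
  cosα=-0.2588 sinα=0.9659 | (7,6) | tMaxX 1.6228 tMaxY 0.3106 | tΔX 3.8637 tΔY 1.0353
    t=0.3106 [y] (7,7)
    t=1.3459 [y] (7,8) — stop
  → r_1 = 1.3459
beam 2: φ=0°, α=195°
  cosα=-0.9659 sinα=-0.2588 | (7,6) | tMaxX 0.4348 tMaxY 2.7046 | tΔX 1.0353 tΔY 3.8637
    t=0.4348 [x] (6,6)
    t=1.4701 [x] (5,6)
    t=2.5054 [x] (4,6)
    t=2.7046 [y] (4,5) — stop
  → r_2 = 2.7046
beam 3: φ=90°, α=285°
  cosα=0.2588 sinα=-0.9659 | (7,6) | tMaxX 2.2409 tMaxY 0.7247 | tΔX 3.8637 tΔY 1.0353
    t=0.7247 [y] (7,5)
    t=1.7600 [y] (7,4)
    t=2.2409 [x] (8,4)
    t=2.7952 [y] (8,3)
    t=3.8305 [y] (8,2)
    t=4.8658 [y] (8,1)
    t=5.9011 [y] (8,0) — stop
  → r_3 = 5.9011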